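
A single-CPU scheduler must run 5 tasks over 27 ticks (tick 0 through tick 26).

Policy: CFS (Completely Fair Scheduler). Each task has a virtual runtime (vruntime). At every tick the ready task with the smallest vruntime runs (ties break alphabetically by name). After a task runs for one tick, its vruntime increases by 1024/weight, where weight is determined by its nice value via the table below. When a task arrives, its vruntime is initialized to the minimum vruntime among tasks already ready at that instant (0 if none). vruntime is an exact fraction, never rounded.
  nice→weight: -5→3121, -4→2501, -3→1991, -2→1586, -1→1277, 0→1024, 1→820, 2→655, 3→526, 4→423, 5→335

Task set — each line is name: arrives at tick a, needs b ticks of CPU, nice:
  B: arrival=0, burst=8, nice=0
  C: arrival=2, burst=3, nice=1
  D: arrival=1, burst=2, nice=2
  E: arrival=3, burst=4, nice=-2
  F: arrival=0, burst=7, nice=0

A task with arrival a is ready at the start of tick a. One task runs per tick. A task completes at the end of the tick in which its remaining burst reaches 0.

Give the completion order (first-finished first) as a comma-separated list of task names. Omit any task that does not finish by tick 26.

t=0: vr[B=0 F=0] → run B
t=1: vr[B=1 D=0 F=0] → run D
t=2: vr[B=1 C=0 D=1024/655 F=0] → run C
t=3: vr[B=1 C=256/205 D=1024/655 E=0 F=0] → run E
t=4: vr[B=1 C=256/205 D=1024/655 E=512/793 F=0] → run F
t=5: vr[B=1 C=256/205 D=1024/655 E=512/793 F=1] → run E
t=6: vr[B=1 C=256/205 D=1024/655 E=1024/793 F=1] → run B
t=7: vr[B=2 C=256/205 D=1024/655 E=1024/793 F=1] → run F
t=8: vr[B=2 C=256/205 D=1024/655 E=1024/793 F=2] → run C
t=9: vr[B=2 C=512/205 D=1024/655 E=1024/793 F=2] → run E
t=10: vr[B=2 C=512/205 D=1024/655 E=1536/793 F=2] → run D
t=11: vr[B=2 C=512/205 E=1536/793 F=2] → run E
t=12: vr[B=2 C=512/205 F=2] → run B
t=13: vr[B=3 C=512/205 F=2] → run F
t=14: vr[B=3 C=512/205 F=3] → run C
t=15: vr[B=3 F=3] → run B
t=16: vr[B=4 F=3] → run F
t=17: vr[B=4 F=4] → run B
t=18: vr[B=5 F=4] → run F
t=19: vr[B=5 F=5] → run B
t=20: vr[B=6 F=5] → run F
t=21: vr[B=6 F=6] → run B
t=22: vr[B=7 F=6] → run F
t=23: vr[B=7] → run B
t=24: (idle)
t=25: (idle)
t=26: (idle)

completion order = D, E, C, F, B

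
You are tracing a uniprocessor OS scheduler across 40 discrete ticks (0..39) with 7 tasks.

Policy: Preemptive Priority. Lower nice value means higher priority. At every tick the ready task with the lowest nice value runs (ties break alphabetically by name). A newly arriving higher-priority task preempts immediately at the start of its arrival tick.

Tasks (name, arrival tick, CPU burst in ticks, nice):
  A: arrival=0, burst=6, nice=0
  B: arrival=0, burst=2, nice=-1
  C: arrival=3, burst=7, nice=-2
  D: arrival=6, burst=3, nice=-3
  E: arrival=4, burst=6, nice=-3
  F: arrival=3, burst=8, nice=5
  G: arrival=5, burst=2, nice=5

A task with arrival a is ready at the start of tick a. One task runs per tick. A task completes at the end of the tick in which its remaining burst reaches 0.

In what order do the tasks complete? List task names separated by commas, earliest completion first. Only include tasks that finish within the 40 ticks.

completion order = B, D, E, C, A, F, G

t=0: ready={A,B} → run B
t=1: ready={A,B} → run B
t=2: ready={A} → run A
t=3: ready={A,C,F} → run C
t=4: ready={A,C,E,F} → run E
t=5: ready={A,C,E,F,G} → run E
t=6: ready={A,C,D,E,F,G} → run D
t=7: ready={A,C,D,E,F,G} → run D
t=8: ready={A,C,D,E,F,G} → run D
t=9: ready={A,C,E,F,G} → run E
t=10: ready={A,C,E,F,G} → run E
t=11: ready={A,C,E,F,G} → run E
t=12: ready={A,C,E,F,G} → run E
t=13: ready={A,C,F,G} → run C
t=14: ready={A,C,F,G} → run C
t=15: ready={A,C,F,G} → run C
t=16: ready={A,C,F,G} → run C
t=17: ready={A,C,F,G} → run C
t=18: ready={A,C,F,G} → run C
t=19: ready={A,F,G} → run A
t=20: ready={A,F,G} → run A
t=21: ready={A,F,G} → run A
t=22: ready={A,F,G} → run A
t=23: ready={A,F,G} → run A
t=24: ready={F,G} → run F
t=25: ready={F,G} → run F
t=26: ready={F,G} → run F
t=27: ready={F,G} → run F
t=28: ready={F,G} → run F
t=29: ready={F,G} → run F
t=30: ready={F,G} → run F
t=31: ready={F,G} → run F
t=32: ready={G} → run G
t=33: ready={G} → run G
t=34: (idle)
t=35: (idle)
t=36: (idle)
t=37: (idle)
t=38: (idle)
t=39: (idle)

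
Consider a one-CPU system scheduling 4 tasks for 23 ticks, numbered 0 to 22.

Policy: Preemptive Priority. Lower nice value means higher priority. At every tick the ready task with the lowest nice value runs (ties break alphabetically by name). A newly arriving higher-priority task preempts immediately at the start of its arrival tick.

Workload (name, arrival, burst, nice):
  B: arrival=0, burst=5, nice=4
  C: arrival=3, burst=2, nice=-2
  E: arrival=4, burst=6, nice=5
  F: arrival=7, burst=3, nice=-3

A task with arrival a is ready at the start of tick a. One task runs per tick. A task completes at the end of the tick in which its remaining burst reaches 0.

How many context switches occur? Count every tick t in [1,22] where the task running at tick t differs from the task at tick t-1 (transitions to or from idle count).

t=0: ready={B} → run B
t=1: ready={B} → run B
t=2: ready={B} → run B
t=3: ready={B,C} → run C
t=4: ready={B,C,E} → run C
t=5: ready={B,E} → run B
t=6: ready={B,E} → run B
t=7: ready={E,F} → run F
t=8: ready={E,F} → run F
t=9: ready={E,F} → run F
t=10: ready={E} → run E
t=11: ready={E} → run E
t=12: ready={E} → run E
t=13: ready={E} → run E
t=14: ready={E} → run E
t=15: ready={E} → run E
t=16: (idle)
t=17: (idle)
t=18: (idle)
t=19: (idle)
t=20: (idle)
t=21: (idle)
t=22: (idle)

context switches = 5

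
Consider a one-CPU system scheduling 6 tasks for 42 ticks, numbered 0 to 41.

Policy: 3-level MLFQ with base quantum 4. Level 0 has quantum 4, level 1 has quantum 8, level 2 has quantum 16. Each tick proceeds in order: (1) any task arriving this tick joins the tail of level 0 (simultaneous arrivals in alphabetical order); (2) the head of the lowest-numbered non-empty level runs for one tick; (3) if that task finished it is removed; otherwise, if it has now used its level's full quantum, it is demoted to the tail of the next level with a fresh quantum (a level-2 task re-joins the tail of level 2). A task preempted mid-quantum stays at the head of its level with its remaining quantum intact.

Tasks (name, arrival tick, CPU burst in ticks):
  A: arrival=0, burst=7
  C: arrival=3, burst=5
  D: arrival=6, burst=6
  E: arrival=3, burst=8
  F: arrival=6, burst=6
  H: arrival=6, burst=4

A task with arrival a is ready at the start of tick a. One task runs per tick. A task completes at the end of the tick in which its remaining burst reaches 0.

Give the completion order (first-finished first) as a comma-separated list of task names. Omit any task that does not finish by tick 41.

completion order = H, A, C, E, D, F

t=0: L0/L1/L2 = A/-/- → run A
t=1: L0/L1/L2 = A/-/- → run A
t=2: L0/L1/L2 = A/-/- → run A
t=3: L0/L1/L2 = ACE/-/- → run A
t=4: L0/L1/L2 = CE/A/- → run C
t=5: L0/L1/L2 = CE/A/- → run C
t=6: L0/L1/L2 = CEDFH/A/- → run C
t=7: L0/L1/L2 = CEDFH/A/- → run C
t=8: L0/L1/L2 = EDFH/AC/- → run E
t=9: L0/L1/L2 = EDFH/AC/- → run E
t=10: L0/L1/L2 = EDFH/AC/- → run E
t=11: L0/L1/L2 = EDFH/AC/- → run E
t=12: L0/L1/L2 = DFH/ACE/- → run D
t=13: L0/L1/L2 = DFH/ACE/- → run D
t=14: L0/L1/L2 = DFH/ACE/- → run D
t=15: L0/L1/L2 = DFH/ACE/- → run D
t=16: L0/L1/L2 = FH/ACED/- → run F
t=17: L0/L1/L2 = FH/ACED/- → run F
t=18: L0/L1/L2 = FH/ACED/- → run F
t=19: L0/L1/L2 = FH/ACED/- → run F
t=20: L0/L1/L2 = H/ACEDF/- → run H
t=21: L0/L1/L2 = H/ACEDF/- → run H
t=22: L0/L1/L2 = H/ACEDF/- → run H
t=23: L0/L1/L2 = H/ACEDF/- → run H
t=24: L0/L1/L2 = -/ACEDF/- → run A
t=25: L0/L1/L2 = -/ACEDF/- → run A
t=26: L0/L1/L2 = -/ACEDF/- → run A
t=27: L0/L1/L2 = -/CEDF/- → run C
t=28: L0/L1/L2 = -/EDF/- → run E
t=29: L0/L1/L2 = -/EDF/- → run E
t=30: L0/L1/L2 = -/EDF/- → run E
t=31: L0/L1/L2 = -/EDF/- → run E
t=32: L0/L1/L2 = -/DF/- → run D
t=33: L0/L1/L2 = -/DF/- → run D
t=34: L0/L1/L2 = -/F/- → run F
t=35: L0/L1/L2 = -/F/- → run F
t=36: (idle)
t=37: (idle)
t=38: (idle)
t=39: (idle)
t=40: (idle)
t=41: (idle)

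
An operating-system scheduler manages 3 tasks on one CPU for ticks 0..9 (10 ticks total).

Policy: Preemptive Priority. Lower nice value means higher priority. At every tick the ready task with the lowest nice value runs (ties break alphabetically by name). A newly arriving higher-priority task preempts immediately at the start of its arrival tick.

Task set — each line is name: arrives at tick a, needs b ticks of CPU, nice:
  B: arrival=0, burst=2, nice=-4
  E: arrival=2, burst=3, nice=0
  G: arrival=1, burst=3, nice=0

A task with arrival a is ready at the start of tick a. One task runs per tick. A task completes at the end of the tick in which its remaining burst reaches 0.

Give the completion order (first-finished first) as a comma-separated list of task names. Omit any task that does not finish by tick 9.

completion order = B, E, G

t=0: ready={B} → run B
t=1: ready={B,G} → run B
t=2: ready={E,G} → run E
t=3: ready={E,G} → run E
t=4: ready={E,G} → run E
t=5: ready={G} → run G
t=6: ready={G} → run G
t=7: ready={G} → run G
t=8: (idle)
t=9: (idle)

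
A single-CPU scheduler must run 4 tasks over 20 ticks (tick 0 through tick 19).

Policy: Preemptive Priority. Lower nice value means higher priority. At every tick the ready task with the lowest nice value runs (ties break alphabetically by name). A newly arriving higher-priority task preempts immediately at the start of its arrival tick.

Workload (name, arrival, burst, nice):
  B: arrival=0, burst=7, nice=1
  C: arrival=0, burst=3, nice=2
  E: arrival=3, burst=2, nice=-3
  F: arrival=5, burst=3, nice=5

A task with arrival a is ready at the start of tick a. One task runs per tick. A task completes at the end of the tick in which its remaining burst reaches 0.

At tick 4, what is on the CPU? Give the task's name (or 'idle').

running at tick 4 = E

t=0: ready={B,C} → run B
t=1: ready={B,C} → run B
t=2: ready={B,C} → run B
t=3: ready={B,C,E} → run E
t=4: ready={B,C,E} → run E
t=5: ready={B,C,F} → run B
t=6: ready={B,C,F} → run B
t=7: ready={B,C,F} → run B
t=8: ready={B,C,F} → run B
t=9: ready={C,F} → run C
t=10: ready={C,F} → run C
t=11: ready={C,F} → run C
t=12: ready={F} → run F
t=13: ready={F} → run F
t=14: ready={F} → run F
t=15: (idle)
t=16: (idle)
t=17: (idle)
t=18: (idle)
t=19: (idle)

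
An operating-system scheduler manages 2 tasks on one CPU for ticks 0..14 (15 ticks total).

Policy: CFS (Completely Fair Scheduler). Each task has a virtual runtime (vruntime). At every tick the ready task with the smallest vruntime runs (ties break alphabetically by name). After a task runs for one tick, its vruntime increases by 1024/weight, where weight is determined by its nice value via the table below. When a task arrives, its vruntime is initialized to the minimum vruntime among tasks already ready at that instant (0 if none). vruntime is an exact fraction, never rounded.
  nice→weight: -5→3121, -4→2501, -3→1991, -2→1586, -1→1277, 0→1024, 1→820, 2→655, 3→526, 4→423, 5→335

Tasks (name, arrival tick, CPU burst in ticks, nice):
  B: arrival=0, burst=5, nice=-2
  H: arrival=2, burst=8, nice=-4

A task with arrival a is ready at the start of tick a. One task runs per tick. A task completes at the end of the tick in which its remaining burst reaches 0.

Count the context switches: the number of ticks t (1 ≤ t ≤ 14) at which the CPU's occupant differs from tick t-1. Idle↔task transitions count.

t=0: vr[B=0] → run B
t=1: vr[B=512/793] → run B
t=2: vr[B=1024/793 H=1024/793] → run B
t=3: vr[B=1536/793 H=1024/793] → run H
t=4: vr[B=1536/793 H=55296/32513] → run H
t=5: vr[B=1536/793 H=68608/32513] → run B
t=6: vr[B=2048/793 H=68608/32513] → run H
t=7: vr[B=2048/793 H=81920/32513] → run H
t=8: vr[B=2048/793 H=95232/32513] → run B
t=9: vr[H=95232/32513] → run H
t=10: vr[H=108544/32513] → run H
t=11: vr[H=121856/32513] → run H
t=12: vr[H=135168/32513] → run H
t=13: (idle)
t=14: (idle)

context switches = 6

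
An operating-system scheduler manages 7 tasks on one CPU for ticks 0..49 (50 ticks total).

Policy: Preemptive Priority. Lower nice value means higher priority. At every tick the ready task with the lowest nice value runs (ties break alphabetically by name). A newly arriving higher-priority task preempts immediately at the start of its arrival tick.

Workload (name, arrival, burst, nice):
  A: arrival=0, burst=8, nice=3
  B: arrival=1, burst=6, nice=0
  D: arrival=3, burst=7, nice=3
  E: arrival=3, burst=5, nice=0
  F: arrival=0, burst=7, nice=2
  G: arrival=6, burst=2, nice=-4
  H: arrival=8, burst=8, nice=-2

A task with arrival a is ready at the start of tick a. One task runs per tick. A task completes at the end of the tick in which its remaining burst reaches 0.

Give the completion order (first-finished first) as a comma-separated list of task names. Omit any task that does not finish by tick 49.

t=0: ready={A,F} → run F
t=1: ready={A,B,F} → run B
t=2: ready={A,B,F} → run B
t=3: ready={A,B,D,E,F} → run B
t=4: ready={A,B,D,E,F} → run B
t=5: ready={A,B,D,E,F} → run B
t=6: ready={A,B,D,E,F,G} → run G
t=7: ready={A,B,D,E,F,G} → run G
t=8: ready={A,B,D,E,F,H} → run H
t=9: ready={A,B,D,E,F,H} → run H
t=10: ready={A,B,D,E,F,H} → run H
t=11: ready={A,B,D,E,F,H} → run H
t=12: ready={A,B,D,E,F,H} → run H
t=13: ready={A,B,D,E,F,H} → run H
t=14: ready={A,B,D,E,F,H} → run H
t=15: ready={A,B,D,E,F,H} → run H
t=16: ready={A,B,D,E,F} → run B
t=17: ready={A,D,E,F} → run E
t=18: ready={A,D,E,F} → run E
t=19: ready={A,D,E,F} → run E
t=20: ready={A,D,E,F} → run E
t=21: ready={A,D,E,F} → run E
t=22: ready={A,D,F} → run F
t=23: ready={A,D,F} → run F
t=24: ready={A,D,F} → run F
t=25: ready={A,D,F} → run F
t=26: ready={A,D,F} → run F
t=27: ready={A,D,F} → run F
t=28: ready={A,D} → run A
t=29: ready={A,D} → run A
t=30: ready={A,D} → run A
t=31: ready={A,D} → run A
t=32: ready={A,D} → run A
t=33: ready={A,D} → run A
t=34: ready={A,D} → run A
t=35: ready={A,D} → run A
t=36: ready={D} → run D
t=37: ready={D} → run D
t=38: ready={D} → run D
t=39: ready={D} → run D
t=40: ready={D} → run D
t=41: ready={D} → run D
t=42: ready={D} → run D
t=43: (idle)
t=44: (idle)
t=45: (idle)
t=46: (idle)
t=47: (idle)
t=48: (idle)
t=49: (idle)

completion order = G, H, B, E, F, A, D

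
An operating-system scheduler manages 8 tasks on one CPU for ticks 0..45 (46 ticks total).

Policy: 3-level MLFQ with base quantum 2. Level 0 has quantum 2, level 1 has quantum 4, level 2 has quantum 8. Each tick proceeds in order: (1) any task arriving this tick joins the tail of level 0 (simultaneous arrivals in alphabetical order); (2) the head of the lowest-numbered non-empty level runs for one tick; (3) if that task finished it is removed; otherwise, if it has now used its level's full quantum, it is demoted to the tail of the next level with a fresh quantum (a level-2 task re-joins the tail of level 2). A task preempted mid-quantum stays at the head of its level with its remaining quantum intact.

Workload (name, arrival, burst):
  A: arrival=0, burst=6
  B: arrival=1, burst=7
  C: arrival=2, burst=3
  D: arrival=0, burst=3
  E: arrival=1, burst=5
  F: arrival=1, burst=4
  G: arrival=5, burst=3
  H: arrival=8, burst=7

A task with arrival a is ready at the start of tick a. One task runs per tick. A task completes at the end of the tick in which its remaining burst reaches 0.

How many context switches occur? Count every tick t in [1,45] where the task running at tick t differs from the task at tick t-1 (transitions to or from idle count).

context switches = 18

t=0: L0/L1/L2 = AD/-/- → run A
t=1: L0/L1/L2 = ADBEF/-/- → run A
t=2: L0/L1/L2 = DBEFC/A/- → run D
t=3: L0/L1/L2 = DBEFC/A/- → run D
t=4: L0/L1/L2 = BEFC/AD/- → run B
t=5: L0/L1/L2 = BEFCG/AD/- → run B
t=6: L0/L1/L2 = EFCG/ADB/- → run E
t=7: L0/L1/L2 = EFCG/ADB/- → run E
t=8: L0/L1/L2 = FCGH/ADBE/- → run F
t=9: L0/L1/L2 = FCGH/ADBE/- → run F
t=10: L0/L1/L2 = CGH/ADBEF/- → run C
t=11: L0/L1/L2 = CGH/ADBEF/- → run C
t=12: L0/L1/L2 = GH/ADBEFC/- → run G
t=13: L0/L1/L2 = GH/ADBEFC/- → run G
t=14: L0/L1/L2 = H/ADBEFCG/- → run H
t=15: L0/L1/L2 = H/ADBEFCG/- → run H
t=16: L0/L1/L2 = -/ADBEFCGH/- → run A
t=17: L0/L1/L2 = -/ADBEFCGH/- → run A
t=18: L0/L1/L2 = -/ADBEFCGH/- → run A
t=19: L0/L1/L2 = -/ADBEFCGH/- → run A
t=20: L0/L1/L2 = -/DBEFCGH/- → run D
t=21: L0/L1/L2 = -/BEFCGH/- → run B
t=22: L0/L1/L2 = -/BEFCGH/- → run B
t=23: L0/L1/L2 = -/BEFCGH/- → run B
t=24: L0/L1/L2 = -/BEFCGH/- → run B
t=25: L0/L1/L2 = -/EFCGH/B → run E
t=26: L0/L1/L2 = -/EFCGH/B → run E
t=27: L0/L1/L2 = -/EFCGH/B → run E
t=28: L0/L1/L2 = -/FCGH/B → run F
t=29: L0/L1/L2 = -/FCGH/B → run F
t=30: L0/L1/L2 = -/CGH/B → run C
t=31: L0/L1/L2 = -/GH/B → run G
t=32: L0/L1/L2 = -/H/B → run H
t=33: L0/L1/L2 = -/H/B → run H
t=34: L0/L1/L2 = -/H/B → run H
t=35: L0/L1/L2 = -/H/B → run H
t=36: L0/L1/L2 = -/-/BH → run B
t=37: L0/L1/L2 = -/-/H → run H
t=38: (idle)
t=39: (idle)
t=40: (idle)
t=41: (idle)
t=42: (idle)
t=43: (idle)
t=44: (idle)
t=45: (idle)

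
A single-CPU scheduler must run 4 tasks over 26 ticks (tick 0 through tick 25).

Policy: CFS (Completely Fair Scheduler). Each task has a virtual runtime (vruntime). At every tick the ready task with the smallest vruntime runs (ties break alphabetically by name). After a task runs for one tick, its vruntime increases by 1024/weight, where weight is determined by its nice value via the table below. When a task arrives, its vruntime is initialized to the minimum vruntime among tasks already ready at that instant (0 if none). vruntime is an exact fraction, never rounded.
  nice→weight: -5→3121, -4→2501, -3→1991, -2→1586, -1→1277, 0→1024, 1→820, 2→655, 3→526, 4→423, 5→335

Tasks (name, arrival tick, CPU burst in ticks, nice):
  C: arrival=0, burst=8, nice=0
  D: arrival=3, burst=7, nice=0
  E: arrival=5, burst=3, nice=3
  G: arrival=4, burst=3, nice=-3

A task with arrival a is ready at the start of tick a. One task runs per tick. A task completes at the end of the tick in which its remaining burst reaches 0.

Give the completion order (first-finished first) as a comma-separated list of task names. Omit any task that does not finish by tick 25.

t=0: vr[C=0] → run C
t=1: vr[C=1] → run C
t=2: vr[C=2] → run C
t=3: vr[C=3 D=3] → run C
t=4: vr[C=4 D=3 G=3] → run D
t=5: vr[C=4 D=4 E=3 G=3] → run E
t=6: vr[C=4 D=4 E=1301/263 G=3] → run G
t=7: vr[C=4 D=4 E=1301/263 G=6997/1991] → run G
t=8: vr[C=4 D=4 E=1301/263 G=8021/1991] → run C
t=9: vr[C=5 D=4 E=1301/263 G=8021/1991] → run D
t=10: vr[C=5 D=5 E=1301/263 G=8021/1991] → run G
t=11: vr[C=5 D=5 E=1301/263] → run E
t=12: vr[C=5 D=5 E=1813/263] → run C
t=13: vr[C=6 D=5 E=1813/263] → run D
t=14: vr[C=6 D=6 E=1813/263] → run C
t=15: vr[C=7 D=6 E=1813/263] → run D
t=16: vr[C=7 D=7 E=1813/263] → run E
t=17: vr[C=7 D=7] → run C
t=18: vr[D=7] → run D
t=19: vr[D=8] → run D
t=20: vr[D=9] → run D
t=21: (idle)
t=22: (idle)
t=23: (idle)
t=24: (idle)
t=25: (idle)

completion order = G, E, C, D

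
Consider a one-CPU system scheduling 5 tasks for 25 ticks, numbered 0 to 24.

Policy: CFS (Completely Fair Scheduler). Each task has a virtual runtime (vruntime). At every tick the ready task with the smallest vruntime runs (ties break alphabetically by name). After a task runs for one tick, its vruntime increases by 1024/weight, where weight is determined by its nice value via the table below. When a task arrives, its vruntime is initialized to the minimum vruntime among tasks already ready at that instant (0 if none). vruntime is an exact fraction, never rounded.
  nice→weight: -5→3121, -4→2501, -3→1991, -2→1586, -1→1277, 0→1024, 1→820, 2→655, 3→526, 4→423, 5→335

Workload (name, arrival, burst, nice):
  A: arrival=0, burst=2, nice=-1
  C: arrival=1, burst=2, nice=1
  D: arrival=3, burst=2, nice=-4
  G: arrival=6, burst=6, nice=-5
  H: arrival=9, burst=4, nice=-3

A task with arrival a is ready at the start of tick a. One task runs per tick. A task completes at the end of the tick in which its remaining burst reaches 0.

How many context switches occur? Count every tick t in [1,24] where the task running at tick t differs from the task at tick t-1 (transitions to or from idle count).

context switches = 9

t=0: vr[A=0] → run A
t=1: vr[A=1024/1277 C=1024/1277] → run A
t=2: vr[C=1024/1277] → run C
t=3: vr[C=536832/261785 D=536832/261785] → run C
t=4: vr[D=536832/261785] → run D
t=5: vr[D=39284992/15968885] → run D
t=6: vr[G=0] → run G
t=7: vr[G=1024/3121] → run G
t=8: vr[G=2048/3121] → run G
t=9: vr[G=3072/3121 H=3072/3121] → run G
t=10: vr[G=4096/3121 H=3072/3121] → run H
t=11: vr[G=4096/3121 H=9312256/6213911] → run G
t=12: vr[G=5120/3121 H=9312256/6213911] → run H
t=13: vr[G=5120/3121 H=12508160/6213911] → run G
t=14: vr[H=12508160/6213911] → run H
t=15: vr[H=15704064/6213911] → run H
t=16: (idle)
t=17: (idle)
t=18: (idle)
t=19: (idle)
t=20: (idle)
t=21: (idle)
t=22: (idle)
t=23: (idle)
t=24: (idle)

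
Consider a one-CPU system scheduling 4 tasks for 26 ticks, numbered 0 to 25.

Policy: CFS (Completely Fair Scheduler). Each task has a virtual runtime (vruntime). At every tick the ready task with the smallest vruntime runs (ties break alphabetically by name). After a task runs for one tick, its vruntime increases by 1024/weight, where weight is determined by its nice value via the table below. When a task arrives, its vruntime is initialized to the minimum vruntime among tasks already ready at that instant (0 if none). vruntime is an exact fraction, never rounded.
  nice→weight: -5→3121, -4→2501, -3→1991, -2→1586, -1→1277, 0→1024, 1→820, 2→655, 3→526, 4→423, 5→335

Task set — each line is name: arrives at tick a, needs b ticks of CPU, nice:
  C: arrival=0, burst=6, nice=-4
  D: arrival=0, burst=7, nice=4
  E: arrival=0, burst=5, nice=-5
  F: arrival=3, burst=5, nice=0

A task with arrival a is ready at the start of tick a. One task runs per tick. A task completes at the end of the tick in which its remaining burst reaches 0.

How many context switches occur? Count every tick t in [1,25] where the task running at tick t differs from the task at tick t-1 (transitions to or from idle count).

t=0: vr[C=0 D=0 E=0] → run C
t=1: vr[C=1024/2501 D=0 E=0] → run D
t=2: vr[C=1024/2501 D=1024/423 E=0] → run E
t=3: vr[C=1024/2501 D=1024/423 E=1024/3121 F=1024/3121] → run E
t=4: vr[C=1024/2501 D=1024/423 E=2048/3121 F=1024/3121] → run F
t=5: vr[C=1024/2501 D=1024/423 E=2048/3121 F=4145/3121] → run C
t=6: vr[C=2048/2501 D=1024/423 E=2048/3121 F=4145/3121] → run E
t=7: vr[C=2048/2501 D=1024/423 E=3072/3121 F=4145/3121] → run C
t=8: vr[C=3072/2501 D=1024/423 E=3072/3121 F=4145/3121] → run E
t=9: vr[C=3072/2501 D=1024/423 E=4096/3121 F=4145/3121] → run C
t=10: vr[C=4096/2501 D=1024/423 E=4096/3121 F=4145/3121] → run E
t=11: vr[C=4096/2501 D=1024/423 F=4145/3121] → run F
t=12: vr[C=4096/2501 D=1024/423 F=7266/3121] → run C
t=13: vr[C=5120/2501 D=1024/423 F=7266/3121] → run C
t=14: vr[D=1024/423 F=7266/3121] → run F
t=15: vr[D=1024/423 F=10387/3121] → run D
t=16: vr[D=2048/423 F=10387/3121] → run F
t=17: vr[D=2048/423 F=13508/3121] → run F
t=18: vr[D=2048/423] → run D
t=19: vr[D=1024/141] → run D
t=20: vr[D=4096/423] → run D
t=21: vr[D=5120/423] → run D
t=22: vr[D=2048/141] → run D
t=23: (idle)
t=24: (idle)
t=25: (idle)

context switches = 16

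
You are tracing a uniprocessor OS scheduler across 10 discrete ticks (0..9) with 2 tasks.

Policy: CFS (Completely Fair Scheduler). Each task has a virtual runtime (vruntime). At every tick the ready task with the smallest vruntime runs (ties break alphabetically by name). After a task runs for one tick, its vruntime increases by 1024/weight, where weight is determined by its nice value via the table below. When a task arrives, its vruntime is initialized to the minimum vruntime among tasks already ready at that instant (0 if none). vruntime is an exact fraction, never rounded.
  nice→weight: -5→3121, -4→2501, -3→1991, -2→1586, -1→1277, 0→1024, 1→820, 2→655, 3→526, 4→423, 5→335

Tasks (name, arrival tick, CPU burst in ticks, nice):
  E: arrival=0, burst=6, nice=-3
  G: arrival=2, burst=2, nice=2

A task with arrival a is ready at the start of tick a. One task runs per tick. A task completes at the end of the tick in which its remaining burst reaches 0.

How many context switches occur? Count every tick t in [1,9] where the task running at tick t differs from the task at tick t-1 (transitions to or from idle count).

context switches = 4

t=0: vr[E=0] → run E
t=1: vr[E=1024/1991] → run E
t=2: vr[E=2048/1991 G=2048/1991] → run E
t=3: vr[E=3072/1991 G=2048/1991] → run G
t=4: vr[E=3072/1991 G=3380224/1304105] → run E
t=5: vr[E=4096/1991 G=3380224/1304105] → run E
t=6: vr[E=5120/1991 G=3380224/1304105] → run E
t=7: vr[G=3380224/1304105] → run G
t=8: (idle)
t=9: (idle)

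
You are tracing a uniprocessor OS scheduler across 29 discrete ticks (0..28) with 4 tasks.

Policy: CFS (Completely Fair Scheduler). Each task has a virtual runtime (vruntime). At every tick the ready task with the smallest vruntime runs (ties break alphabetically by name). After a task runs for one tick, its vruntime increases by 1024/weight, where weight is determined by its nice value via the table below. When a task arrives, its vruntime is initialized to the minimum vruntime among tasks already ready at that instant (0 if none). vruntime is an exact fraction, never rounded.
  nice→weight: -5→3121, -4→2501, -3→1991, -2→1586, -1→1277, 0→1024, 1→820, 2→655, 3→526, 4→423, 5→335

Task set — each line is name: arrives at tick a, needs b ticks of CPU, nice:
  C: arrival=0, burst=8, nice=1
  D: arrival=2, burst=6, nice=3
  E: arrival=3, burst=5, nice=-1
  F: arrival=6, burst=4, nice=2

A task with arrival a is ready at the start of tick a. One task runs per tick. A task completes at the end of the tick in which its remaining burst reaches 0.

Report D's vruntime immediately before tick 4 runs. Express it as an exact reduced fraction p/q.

vruntime(D, start of tick 4) = 239616/53915

t=0: vr[C=0] → run C
t=1: vr[C=256/205] → run C
t=2: vr[C=512/205 D=512/205] → run C
t=3: vr[C=768/205 D=512/205 E=512/205] → run D
t=4: vr[C=768/205 D=239616/53915 E=512/205] → run E
t=5: vr[C=768/205 D=239616/53915 E=863744/261785] → run E
t=6: vr[C=768/205 D=239616/53915 E=1073664/261785 F=768/205] → run C
t=7: vr[C=1024/205 D=239616/53915 E=1073664/261785 F=768/205] → run F
t=8: vr[C=1024/205 D=239616/53915 E=1073664/261785 F=142592/26855] → run E
t=9: vr[C=1024/205 D=239616/53915 E=1283584/261785 F=142592/26855] → run D
t=10: vr[C=1024/205 D=344576/53915 E=1283584/261785 F=142592/26855] → run E
t=11: vr[C=1024/205 D=344576/53915 E=1493504/261785 F=142592/26855] → run C
t=12: vr[C=256/41 D=344576/53915 E=1493504/261785 F=142592/26855] → run F
t=13: vr[C=256/41 D=344576/53915 E=1493504/261785 F=184576/26855] → run E
t=14: vr[C=256/41 D=344576/53915 F=184576/26855] → run C
t=15: vr[C=1536/205 D=344576/53915 F=184576/26855] → run D
t=16: vr[C=1536/205 D=449536/53915 F=184576/26855] → run F
t=17: vr[C=1536/205 D=449536/53915 F=45312/5371] → run C
t=18: vr[C=1792/205 D=449536/53915 F=45312/5371] → run D
t=19: vr[C=1792/205 D=554496/53915 F=45312/5371] → run F
t=20: vr[C=1792/205 D=554496/53915] → run C
t=21: vr[D=554496/53915] → run D
t=22: vr[D=659456/53915] → run D
t=23: (idle)
t=24: (idle)
t=25: (idle)
t=26: (idle)
t=27: (idle)
t=28: (idle)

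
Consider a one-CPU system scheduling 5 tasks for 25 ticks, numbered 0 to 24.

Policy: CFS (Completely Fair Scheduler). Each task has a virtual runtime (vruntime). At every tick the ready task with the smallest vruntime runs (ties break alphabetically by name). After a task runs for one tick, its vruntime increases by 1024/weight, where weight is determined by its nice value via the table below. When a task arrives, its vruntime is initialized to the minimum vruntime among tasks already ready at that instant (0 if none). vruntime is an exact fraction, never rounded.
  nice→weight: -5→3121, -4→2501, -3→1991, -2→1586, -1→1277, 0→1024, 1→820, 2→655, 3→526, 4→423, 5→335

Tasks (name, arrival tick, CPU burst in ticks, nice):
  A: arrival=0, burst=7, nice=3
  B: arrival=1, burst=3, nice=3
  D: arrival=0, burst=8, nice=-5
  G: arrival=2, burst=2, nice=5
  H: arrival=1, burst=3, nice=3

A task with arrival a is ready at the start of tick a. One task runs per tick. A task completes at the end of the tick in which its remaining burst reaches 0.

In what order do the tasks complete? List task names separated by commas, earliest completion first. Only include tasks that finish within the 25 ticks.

t=0: vr[A=0 D=0] → run A
t=1: vr[A=512/263 B=0 D=0 H=0] → run B
t=2: vr[A=512/263 B=512/263 D=0 G=0 H=0] → run D
t=3: vr[A=512/263 B=512/263 D=1024/3121 G=0 H=0] → run G
t=4: vr[A=512/263 B=512/263 D=1024/3121 G=1024/335 H=0] → run H
t=5: vr[A=512/263 B=512/263 D=1024/3121 G=1024/335 H=512/263] → run D
t=6: vr[A=512/263 B=512/263 D=2048/3121 G=1024/335 H=512/263] → run D
t=7: vr[A=512/263 B=512/263 D=3072/3121 G=1024/335 H=512/263] → run D
t=8: vr[A=512/263 B=512/263 D=4096/3121 G=1024/335 H=512/263] → run D
t=9: vr[A=512/263 B=512/263 D=5120/3121 G=1024/335 H=512/263] → run D
t=10: vr[A=512/263 B=512/263 D=6144/3121 G=1024/335 H=512/263] → run A
t=11: vr[A=1024/263 B=512/263 D=6144/3121 G=1024/335 H=512/263] → run B
t=12: vr[A=1024/263 B=1024/263 D=6144/3121 G=1024/335 H=512/263] → run H
t=13: vr[A=1024/263 B=1024/263 D=6144/3121 G=1024/335 H=1024/263] → run D
t=14: vr[A=1024/263 B=1024/263 D=7168/3121 G=1024/335 H=1024/263] → run D
t=15: vr[A=1024/263 B=1024/263 G=1024/335 H=1024/263] → run G
t=16: vr[A=1024/263 B=1024/263 H=1024/263] → run A
t=17: vr[A=1536/263 B=1024/263 H=1024/263] → run B
t=18: vr[A=1536/263 H=1024/263] → run H
t=19: vr[A=1536/263] → run A
t=20: vr[A=2048/263] → run A
t=21: vr[A=2560/263] → run A
t=22: vr[A=3072/263] → run A
t=23: (idle)
t=24: (idle)

completion order = D, G, B, H, A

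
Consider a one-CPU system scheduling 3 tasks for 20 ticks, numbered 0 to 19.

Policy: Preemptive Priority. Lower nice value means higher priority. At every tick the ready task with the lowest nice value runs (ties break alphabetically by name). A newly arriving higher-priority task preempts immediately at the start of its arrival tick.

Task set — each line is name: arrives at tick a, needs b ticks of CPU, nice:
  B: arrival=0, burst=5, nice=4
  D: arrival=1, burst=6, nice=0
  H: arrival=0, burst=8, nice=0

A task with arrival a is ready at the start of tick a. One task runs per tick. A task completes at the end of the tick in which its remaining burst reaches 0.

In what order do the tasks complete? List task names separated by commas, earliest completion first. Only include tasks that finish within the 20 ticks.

t=0: ready={B,H} → run H
t=1: ready={B,D,H} → run D
t=2: ready={B,D,H} → run D
t=3: ready={B,D,H} → run D
t=4: ready={B,D,H} → run D
t=5: ready={B,D,H} → run D
t=6: ready={B,D,H} → run D
t=7: ready={B,H} → run H
t=8: ready={B,H} → run H
t=9: ready={B,H} → run H
t=10: ready={B,H} → run H
t=11: ready={B,H} → run H
t=12: ready={B,H} → run H
t=13: ready={B,H} → run H
t=14: ready={B} → run B
t=15: ready={B} → run B
t=16: ready={B} → run B
t=17: ready={B} → run B
t=18: ready={B} → run B
t=19: (idle)

completion order = D, H, B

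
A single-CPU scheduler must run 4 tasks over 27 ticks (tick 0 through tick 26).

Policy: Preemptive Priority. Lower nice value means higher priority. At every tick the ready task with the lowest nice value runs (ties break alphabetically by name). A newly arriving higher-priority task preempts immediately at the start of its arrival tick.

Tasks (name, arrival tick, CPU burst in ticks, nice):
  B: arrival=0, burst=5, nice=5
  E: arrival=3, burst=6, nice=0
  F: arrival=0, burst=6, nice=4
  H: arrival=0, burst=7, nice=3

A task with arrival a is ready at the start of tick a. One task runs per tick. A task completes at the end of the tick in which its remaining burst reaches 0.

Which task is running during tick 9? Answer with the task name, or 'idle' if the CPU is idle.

t=0: ready={B,F,H} → run H
t=1: ready={B,F,H} → run H
t=2: ready={B,F,H} → run H
t=3: ready={B,E,F,H} → run E
t=4: ready={B,E,F,H} → run E
t=5: ready={B,E,F,H} → run E
t=6: ready={B,E,F,H} → run E
t=7: ready={B,E,F,H} → run E
t=8: ready={B,E,F,H} → run E
t=9: ready={B,F,H} → run H
t=10: ready={B,F,H} → run H
t=11: ready={B,F,H} → run H
t=12: ready={B,F,H} → run H
t=13: ready={B,F} → run F
t=14: ready={B,F} → run F
t=15: ready={B,F} → run F
t=16: ready={B,F} → run F
t=17: ready={B,F} → run F
t=18: ready={B,F} → run F
t=19: ready={B} → run B
t=20: ready={B} → run B
t=21: ready={B} → run B
t=22: ready={B} → run B
t=23: ready={B} → run B
t=24: (idle)
t=25: (idle)
t=26: (idle)

running at tick 9 = H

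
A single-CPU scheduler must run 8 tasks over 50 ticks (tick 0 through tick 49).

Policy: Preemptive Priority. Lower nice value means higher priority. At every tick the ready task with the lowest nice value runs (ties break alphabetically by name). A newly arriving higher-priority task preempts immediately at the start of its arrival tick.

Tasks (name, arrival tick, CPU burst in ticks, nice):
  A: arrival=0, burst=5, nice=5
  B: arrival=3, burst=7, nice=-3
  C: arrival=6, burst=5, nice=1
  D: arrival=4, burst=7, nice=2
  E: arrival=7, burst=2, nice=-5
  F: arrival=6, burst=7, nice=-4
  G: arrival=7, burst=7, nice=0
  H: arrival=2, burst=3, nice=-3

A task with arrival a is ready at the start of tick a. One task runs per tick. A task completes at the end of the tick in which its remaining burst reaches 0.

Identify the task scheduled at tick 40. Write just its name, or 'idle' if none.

t=0: ready={A} → run A
t=1: ready={A} → run A
t=2: ready={A,H} → run H
t=3: ready={A,B,H} → run B
t=4: ready={A,B,D,H} → run B
t=5: ready={A,B,D,H} → run B
t=6: ready={A,B,C,D,F,H} → run F
t=7: ready={A,B,C,D,E,F,G,H} → run E
t=8: ready={A,B,C,D,E,F,G,H} → run E
t=9: ready={A,B,C,D,F,G,H} → run F
t=10: ready={A,B,C,D,F,G,H} → run F
t=11: ready={A,B,C,D,F,G,H} → run F
t=12: ready={A,B,C,D,F,G,H} → run F
t=13: ready={A,B,C,D,F,G,H} → run F
t=14: ready={A,B,C,D,F,G,H} → run F
t=15: ready={A,B,C,D,G,H} → run B
t=16: ready={A,B,C,D,G,H} → run B
t=17: ready={A,B,C,D,G,H} → run B
t=18: ready={A,B,C,D,G,H} → run B
t=19: ready={A,C,D,G,H} → run H
t=20: ready={A,C,D,G,H} → run H
t=21: ready={A,C,D,G} → run G
t=22: ready={A,C,D,G} → run G
t=23: ready={A,C,D,G} → run G
t=24: ready={A,C,D,G} → run G
t=25: ready={A,C,D,G} → run G
t=26: ready={A,C,D,G} → run G
t=27: ready={A,C,D,G} → run G
t=28: ready={A,C,D} → run C
t=29: ready={A,C,D} → run C
t=30: ready={A,C,D} → run C
t=31: ready={A,C,D} → run C
t=32: ready={A,C,D} → run C
t=33: ready={A,D} → run D
t=34: ready={A,D} → run D
t=35: ready={A,D} → run D
t=36: ready={A,D} → run D
t=37: ready={A,D} → run D
t=38: ready={A,D} → run D
t=39: ready={A,D} → run D
t=40: ready={A} → run A
t=41: ready={A} → run A
t=42: ready={A} → run A
t=43: (idle)
t=44: (idle)
t=45: (idle)
t=46: (idle)
t=47: (idle)
t=48: (idle)
t=49: (idle)

running at tick 40 = A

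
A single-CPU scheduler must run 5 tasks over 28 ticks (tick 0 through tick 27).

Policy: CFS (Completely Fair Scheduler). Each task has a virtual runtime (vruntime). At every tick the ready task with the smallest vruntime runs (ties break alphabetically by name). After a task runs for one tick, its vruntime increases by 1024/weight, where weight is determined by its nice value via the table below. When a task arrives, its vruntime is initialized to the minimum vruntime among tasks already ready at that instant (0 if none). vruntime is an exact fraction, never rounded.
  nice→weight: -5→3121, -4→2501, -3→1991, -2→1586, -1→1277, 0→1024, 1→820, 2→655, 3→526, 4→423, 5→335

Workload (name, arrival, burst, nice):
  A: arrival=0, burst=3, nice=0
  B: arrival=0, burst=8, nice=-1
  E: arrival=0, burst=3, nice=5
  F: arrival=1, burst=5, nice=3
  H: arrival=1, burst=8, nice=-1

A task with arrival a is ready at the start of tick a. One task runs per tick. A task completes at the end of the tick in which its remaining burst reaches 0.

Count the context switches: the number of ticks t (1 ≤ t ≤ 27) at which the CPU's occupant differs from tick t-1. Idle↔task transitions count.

context switches = 27

t=0: vr[A=0 B=0 E=0] → run A
t=1: vr[A=1 B=0 E=0 F=0 H=0] → run B
t=2: vr[A=1 B=1024/1277 E=0 F=0 H=0] → run E
t=3: vr[A=1 B=1024/1277 E=1024/335 F=0 H=0] → run F
t=4: vr[A=1 B=1024/1277 E=1024/335 F=512/263 H=0] → run H
t=5: vr[A=1 B=1024/1277 E=1024/335 F=512/263 H=1024/1277] → run B
t=6: vr[A=1 B=2048/1277 E=1024/335 F=512/263 H=1024/1277] → run H
t=7: vr[A=1 B=2048/1277 E=1024/335 F=512/263 H=2048/1277] → run A
t=8: vr[A=2 B=2048/1277 E=1024/335 F=512/263 H=2048/1277] → run B
t=9: vr[A=2 B=3072/1277 E=1024/335 F=512/263 H=2048/1277] → run H
t=10: vr[A=2 B=3072/1277 E=1024/335 F=512/263 H=3072/1277] → run F
t=11: vr[A=2 B=3072/1277 E=1024/335 F=1024/263 H=3072/1277] → run A
t=12: vr[B=3072/1277 E=1024/335 F=1024/263 H=3072/1277] → run B
t=13: vr[B=4096/1277 E=1024/335 F=1024/263 H=3072/1277] → run H
t=14: vr[B=4096/1277 E=1024/335 F=1024/263 H=4096/1277] → run E
t=15: vr[B=4096/1277 E=2048/335 F=1024/263 H=4096/1277] → run B
t=16: vr[B=5120/1277 E=2048/335 F=1024/263 H=4096/1277] → run H
t=17: vr[B=5120/1277 E=2048/335 F=1024/263 H=5120/1277] → run F
t=18: vr[B=5120/1277 E=2048/335 F=1536/263 H=5120/1277] → run B
t=19: vr[B=6144/1277 E=2048/335 F=1536/263 H=5120/1277] → run H
t=20: vr[B=6144/1277 E=2048/335 F=1536/263 H=6144/1277] → run B
t=21: vr[B=7168/1277 E=2048/335 F=1536/263 H=6144/1277] → run H
t=22: vr[B=7168/1277 E=2048/335 F=1536/263 H=7168/1277] → run B
t=23: vr[E=2048/335 F=1536/263 H=7168/1277] → run H
t=24: vr[E=2048/335 F=1536/263] → run F
t=25: vr[E=2048/335 F=2048/263] → run E
t=26: vr[F=2048/263] → run F
t=27: (idle)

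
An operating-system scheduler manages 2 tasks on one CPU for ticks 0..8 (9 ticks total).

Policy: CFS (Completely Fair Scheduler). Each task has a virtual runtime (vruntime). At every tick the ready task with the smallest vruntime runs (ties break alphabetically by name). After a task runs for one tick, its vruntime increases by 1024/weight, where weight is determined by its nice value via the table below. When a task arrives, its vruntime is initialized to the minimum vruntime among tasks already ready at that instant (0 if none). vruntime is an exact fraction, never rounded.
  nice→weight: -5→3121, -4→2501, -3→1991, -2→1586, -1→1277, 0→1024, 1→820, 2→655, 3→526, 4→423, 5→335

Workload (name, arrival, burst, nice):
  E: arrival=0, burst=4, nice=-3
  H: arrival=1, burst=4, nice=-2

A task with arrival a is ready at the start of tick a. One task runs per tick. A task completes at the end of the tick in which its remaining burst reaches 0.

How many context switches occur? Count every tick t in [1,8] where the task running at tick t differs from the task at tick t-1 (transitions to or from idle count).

context switches = 6

t=0: vr[E=0] → run E
t=1: vr[E=1024/1991 H=1024/1991] → run E
t=2: vr[E=2048/1991 H=1024/1991] → run H
t=3: vr[E=2048/1991 H=1831424/1578863] → run E
t=4: vr[E=3072/1991 H=1831424/1578863] → run H
t=5: vr[E=3072/1991 H=2850816/1578863] → run E
t=6: vr[H=2850816/1578863] → run H
t=7: vr[H=3870208/1578863] → run H
t=8: (idle)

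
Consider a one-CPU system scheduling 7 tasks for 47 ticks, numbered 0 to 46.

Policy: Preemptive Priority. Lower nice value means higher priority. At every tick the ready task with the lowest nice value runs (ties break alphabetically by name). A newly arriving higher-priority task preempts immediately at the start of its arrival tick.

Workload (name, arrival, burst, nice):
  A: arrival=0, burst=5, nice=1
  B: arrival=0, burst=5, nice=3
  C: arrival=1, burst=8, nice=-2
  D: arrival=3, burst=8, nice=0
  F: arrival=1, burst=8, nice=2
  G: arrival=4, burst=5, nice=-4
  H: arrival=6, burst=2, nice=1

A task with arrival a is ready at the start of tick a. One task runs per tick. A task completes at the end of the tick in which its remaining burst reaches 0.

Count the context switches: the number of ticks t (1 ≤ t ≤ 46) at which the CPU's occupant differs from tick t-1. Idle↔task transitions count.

context switches = 9

t=0: ready={A,B} → run A
t=1: ready={A,B,C,F} → run C
t=2: ready={A,B,C,F} → run C
t=3: ready={A,B,C,D,F} → run C
t=4: ready={A,B,C,D,F,G} → run G
t=5: ready={A,B,C,D,F,G} → run G
t=6: ready={A,B,C,D,F,G,H} → run G
t=7: ready={A,B,C,D,F,G,H} → run G
t=8: ready={A,B,C,D,F,G,H} → run G
t=9: ready={A,B,C,D,F,H} → run C
t=10: ready={A,B,C,D,F,H} → run C
t=11: ready={A,B,C,D,F,H} → run C
t=12: ready={A,B,C,D,F,H} → run C
t=13: ready={A,B,C,D,F,H} → run C
t=14: ready={A,B,D,F,H} → run D
t=15: ready={A,B,D,F,H} → run D
t=16: ready={A,B,D,F,H} → run D
t=17: ready={A,B,D,F,H} → run D
t=18: ready={A,B,D,F,H} → run D
t=19: ready={A,B,D,F,H} → run D
t=20: ready={A,B,D,F,H} → run D
t=21: ready={A,B,D,F,H} → run D
t=22: ready={A,B,F,H} → run A
t=23: ready={A,B,F,H} → run A
t=24: ready={A,B,F,H} → run A
t=25: ready={A,B,F,H} → run A
t=26: ready={B,F,H} → run H
t=27: ready={B,F,H} → run H
t=28: ready={B,F} → run F
t=29: ready={B,F} → run F
t=30: ready={B,F} → run F
t=31: ready={B,F} → run F
t=32: ready={B,F} → run F
t=33: ready={B,F} → run F
t=34: ready={B,F} → run F
t=35: ready={B,F} → run F
t=36: ready={B} → run B
t=37: ready={B} → run B
t=38: ready={B} → run B
t=39: ready={B} → run B
t=40: ready={B} → run B
t=41: (idle)
t=42: (idle)
t=43: (idle)
t=44: (idle)
t=45: (idle)
t=46: (idle)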